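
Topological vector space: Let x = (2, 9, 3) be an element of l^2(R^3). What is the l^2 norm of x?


The l^2 norm = (sum |x_i|^2)^(1/2)
Sum of 2th powers = 4 + 81 + 9 = 94
||x||_2 = (94)^(1/2) = 9.6954

9.6954


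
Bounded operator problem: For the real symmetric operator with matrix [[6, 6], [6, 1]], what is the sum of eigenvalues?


For a self-adjoint (symmetric) matrix, the eigenvalues are real.
The sum of eigenvalues equals the trace of the matrix.
trace = 6 + 1 = 7

7


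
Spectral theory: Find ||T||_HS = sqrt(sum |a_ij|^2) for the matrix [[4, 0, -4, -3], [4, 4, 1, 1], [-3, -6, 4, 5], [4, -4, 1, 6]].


The Hilbert-Schmidt norm is sqrt(sum of squares of all entries).
Sum of squares = 4^2 + 0^2 + (-4)^2 + (-3)^2 + 4^2 + 4^2 + 1^2 + 1^2 + (-3)^2 + (-6)^2 + 4^2 + 5^2 + 4^2 + (-4)^2 + 1^2 + 6^2
= 16 + 0 + 16 + 9 + 16 + 16 + 1 + 1 + 9 + 36 + 16 + 25 + 16 + 16 + 1 + 36 = 230
||T||_HS = sqrt(230) = 15.1658

15.1658


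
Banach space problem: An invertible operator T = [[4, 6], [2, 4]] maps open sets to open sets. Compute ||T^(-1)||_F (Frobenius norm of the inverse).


det(T) = 4*4 - 6*2 = 4
T^(-1) = (1/4) * [[4, -6], [-2, 4]] = [[1.0000, -1.5000], [-0.5000, 1.0000]]
||T^(-1)||_F^2 = 1.0000^2 + (-1.5000)^2 + (-0.5000)^2 + 1.0000^2 = 4.5000
||T^(-1)||_F = sqrt(4.5000) = 2.1213

2.1213


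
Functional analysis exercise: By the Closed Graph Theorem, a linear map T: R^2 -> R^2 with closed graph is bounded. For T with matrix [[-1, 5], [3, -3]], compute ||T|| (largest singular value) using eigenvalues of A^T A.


A^T A = [[10, -14], [-14, 34]]
trace(A^T A) = 44, det(A^T A) = 144
discriminant = 44^2 - 4*144 = 1360
Largest eigenvalue of A^T A = (trace + sqrt(disc))/2 = 40.4391
||T|| = sqrt(40.4391) = 6.3592

6.3592


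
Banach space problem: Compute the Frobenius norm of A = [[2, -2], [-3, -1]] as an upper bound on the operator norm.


||A||_F^2 = sum a_ij^2
= 2^2 + (-2)^2 + (-3)^2 + (-1)^2
= 4 + 4 + 9 + 1 = 18
||A||_F = sqrt(18) = 4.2426

4.2426


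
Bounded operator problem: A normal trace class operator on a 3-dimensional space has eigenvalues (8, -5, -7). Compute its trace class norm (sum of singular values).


For a normal operator, singular values equal |eigenvalues|.
Trace norm = sum |lambda_i| = 8 + 5 + 7
= 20

20


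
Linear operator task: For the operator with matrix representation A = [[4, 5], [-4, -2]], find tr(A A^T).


trace(A * A^T) = sum of squares of all entries
= 4^2 + 5^2 + (-4)^2 + (-2)^2
= 16 + 25 + 16 + 4
= 61

61


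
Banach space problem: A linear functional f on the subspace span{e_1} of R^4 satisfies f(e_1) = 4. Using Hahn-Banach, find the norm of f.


The norm of f is given by ||f|| = sup_{||x||=1} |f(x)|.
On span{e_1}, ||e_1|| = 1, so ||f|| = |f(e_1)| / ||e_1||
= |4| / 1 = 4.0000

4.0000


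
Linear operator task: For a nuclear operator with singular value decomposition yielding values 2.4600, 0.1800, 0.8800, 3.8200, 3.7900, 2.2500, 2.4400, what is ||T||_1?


The nuclear norm is the sum of all singular values.
||T||_1 = 2.4600 + 0.1800 + 0.8800 + 3.8200 + 3.7900 + 2.2500 + 2.4400
= 15.8200

15.8200


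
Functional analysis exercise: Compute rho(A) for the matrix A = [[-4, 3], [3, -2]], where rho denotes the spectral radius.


For a 2x2 matrix, eigenvalues satisfy lambda^2 - (trace)*lambda + det = 0
trace = -4 + -2 = -6
det = -4*-2 - 3*3 = -1
discriminant = (-6)^2 - 4*(-1) = 40
spectral radius = max |eigenvalue| = 6.1623

6.1623


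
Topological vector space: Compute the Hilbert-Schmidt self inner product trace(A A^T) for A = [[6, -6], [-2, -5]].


trace(A * A^T) = sum of squares of all entries
= 6^2 + (-6)^2 + (-2)^2 + (-5)^2
= 36 + 36 + 4 + 25
= 101

101


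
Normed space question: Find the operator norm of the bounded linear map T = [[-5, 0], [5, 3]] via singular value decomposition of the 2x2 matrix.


A^T A = [[50, 15], [15, 9]]
trace(A^T A) = 59, det(A^T A) = 225
discriminant = 59^2 - 4*225 = 2581
Largest eigenvalue of A^T A = (trace + sqrt(disc))/2 = 54.9018
||T|| = sqrt(54.9018) = 7.4096

7.4096


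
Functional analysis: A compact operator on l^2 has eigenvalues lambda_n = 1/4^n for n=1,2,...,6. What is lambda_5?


The eigenvalue formula gives lambda_5 = 1/4^5
= 1/1024
= 9.7656e-04

9.7656e-04


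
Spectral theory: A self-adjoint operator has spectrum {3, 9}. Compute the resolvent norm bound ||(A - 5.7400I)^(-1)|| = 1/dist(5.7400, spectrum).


dist(5.7400, {3, 9}) = min(|5.7400 - 3|, |5.7400 - 9|)
= min(2.7400, 3.2600) = 2.7400
Resolvent bound = 1/2.7400 = 0.3650

0.3650


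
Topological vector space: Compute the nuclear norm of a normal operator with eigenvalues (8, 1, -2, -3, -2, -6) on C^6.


For a normal operator, singular values equal |eigenvalues|.
Trace norm = sum |lambda_i| = 8 + 1 + 2 + 3 + 2 + 6
= 22

22


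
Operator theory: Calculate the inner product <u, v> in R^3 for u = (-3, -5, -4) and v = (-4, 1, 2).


Computing the standard inner product <u, v> = sum u_i * v_i
= -3*-4 + -5*1 + -4*2
= 12 + -5 + -8
= -1

-1


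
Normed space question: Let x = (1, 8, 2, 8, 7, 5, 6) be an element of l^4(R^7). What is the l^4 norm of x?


The l^4 norm = (sum |x_i|^4)^(1/4)
Sum of 4th powers = 1 + 4096 + 16 + 4096 + 2401 + 625 + 1296 = 12531
||x||_4 = (12531)^(1/4) = 10.5803

10.5803


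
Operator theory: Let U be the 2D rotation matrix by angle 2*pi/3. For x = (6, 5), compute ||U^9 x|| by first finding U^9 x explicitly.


U is a rotation by theta = 2*pi/3
U^9 = rotation by 9*theta = 18*pi/3 = 0*pi/3 (mod 2*pi)
cos(0*pi/3) = 1.0000, sin(0*pi/3) = 0.0000
U^9 x = (1.0000 * 6 - 0.0000 * 5, 0.0000 * 6 + 1.0000 * 5)
= (6.0000, 5.0000)
||U^9 x|| = sqrt(6.0000^2 + 5.0000^2) = sqrt(61.0000) = 7.8102

7.8102


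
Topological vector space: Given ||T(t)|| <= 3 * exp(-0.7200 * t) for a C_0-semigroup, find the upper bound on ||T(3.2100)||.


||T(3.2100)|| <= 3 * exp(-0.7200 * 3.2100)
= 3 * exp(-2.3112)
= 3 * 0.0991
= 0.2974

0.2974


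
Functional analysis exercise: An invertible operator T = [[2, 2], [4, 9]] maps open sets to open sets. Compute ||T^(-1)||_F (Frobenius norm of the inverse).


det(T) = 2*9 - 2*4 = 10
T^(-1) = (1/10) * [[9, -2], [-4, 2]] = [[0.9000, -0.2000], [-0.4000, 0.2000]]
||T^(-1)||_F^2 = 0.9000^2 + (-0.2000)^2 + (-0.4000)^2 + 0.2000^2 = 1.0500
||T^(-1)||_F = sqrt(1.0500) = 1.0247

1.0247


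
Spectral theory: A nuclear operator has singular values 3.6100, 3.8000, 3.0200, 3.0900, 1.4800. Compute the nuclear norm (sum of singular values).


The nuclear norm is the sum of all singular values.
||T||_1 = 3.6100 + 3.8000 + 3.0200 + 3.0900 + 1.4800
= 15.0000

15.0000


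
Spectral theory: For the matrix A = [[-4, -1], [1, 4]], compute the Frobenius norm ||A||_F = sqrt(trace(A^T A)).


||A||_F^2 = sum a_ij^2
= (-4)^2 + (-1)^2 + 1^2 + 4^2
= 16 + 1 + 1 + 16 = 34
||A||_F = sqrt(34) = 5.8310

5.8310


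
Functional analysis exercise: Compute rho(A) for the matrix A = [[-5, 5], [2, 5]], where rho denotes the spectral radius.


For a 2x2 matrix, eigenvalues satisfy lambda^2 - (trace)*lambda + det = 0
trace = -5 + 5 = 0
det = -5*5 - 5*2 = -35
discriminant = 0^2 - 4*(-35) = 140
spectral radius = max |eigenvalue| = 5.9161

5.9161


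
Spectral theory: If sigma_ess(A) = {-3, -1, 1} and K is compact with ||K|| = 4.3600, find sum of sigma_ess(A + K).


By Weyl's theorem, the essential spectrum is invariant under compact perturbations.
sigma_ess(A + K) = sigma_ess(A) = {-3, -1, 1}
Sum = -3 + -1 + 1 = -3

-3


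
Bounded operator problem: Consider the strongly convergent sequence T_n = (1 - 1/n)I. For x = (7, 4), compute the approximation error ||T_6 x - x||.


T_6 x - x = (1 - 1/6)x - x = -x/6
||x|| = sqrt(65) = 8.0623
||T_6 x - x|| = ||x||/6 = 8.0623/6 = 1.3437

1.3437


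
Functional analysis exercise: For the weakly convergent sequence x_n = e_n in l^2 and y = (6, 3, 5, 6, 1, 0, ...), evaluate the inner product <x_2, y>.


x_2 = e_2 is the standard basis vector with 1 in position 2.
<x_2, y> = y_2 = 3
As n -> infinity, <x_n, y> -> 0, confirming weak convergence of (x_n) to 0.

3


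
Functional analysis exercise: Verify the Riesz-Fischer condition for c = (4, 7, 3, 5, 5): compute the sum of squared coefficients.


sum |c_n|^2 = 4^2 + 7^2 + 3^2 + 5^2 + 5^2
= 16 + 49 + 9 + 25 + 25
= 124

124


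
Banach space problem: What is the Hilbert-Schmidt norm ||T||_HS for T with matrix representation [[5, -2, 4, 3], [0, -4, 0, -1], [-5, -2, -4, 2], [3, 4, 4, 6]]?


The Hilbert-Schmidt norm is sqrt(sum of squares of all entries).
Sum of squares = 5^2 + (-2)^2 + 4^2 + 3^2 + 0^2 + (-4)^2 + 0^2 + (-1)^2 + (-5)^2 + (-2)^2 + (-4)^2 + 2^2 + 3^2 + 4^2 + 4^2 + 6^2
= 25 + 4 + 16 + 9 + 0 + 16 + 0 + 1 + 25 + 4 + 16 + 4 + 9 + 16 + 16 + 36 = 197
||T||_HS = sqrt(197) = 14.0357

14.0357


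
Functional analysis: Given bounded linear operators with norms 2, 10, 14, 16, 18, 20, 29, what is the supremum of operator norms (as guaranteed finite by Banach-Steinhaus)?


By the Uniform Boundedness Principle, the supremum of norms is finite.
sup_k ||T_k|| = max(2, 10, 14, 16, 18, 20, 29) = 29

29


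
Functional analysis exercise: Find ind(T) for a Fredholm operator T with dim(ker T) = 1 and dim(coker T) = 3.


The Fredholm index is defined as ind(T) = dim(ker T) - dim(coker T)
= 1 - 3
= -2

-2


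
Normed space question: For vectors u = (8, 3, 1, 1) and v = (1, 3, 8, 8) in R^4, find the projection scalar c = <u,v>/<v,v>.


Computing <u,v> = 8*1 + 3*3 + 1*8 + 1*8 = 33
Computing <v,v> = 1^2 + 3^2 + 8^2 + 8^2 = 138
Projection coefficient = 33/138 = 0.2391

0.2391


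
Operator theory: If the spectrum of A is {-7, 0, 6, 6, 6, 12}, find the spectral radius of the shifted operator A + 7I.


Spectrum of A + 7I = {0, 7, 13, 13, 13, 19}
Spectral radius = max |lambda| over the shifted spectrum
= max(0, 7, 13, 13, 13, 19) = 19

19


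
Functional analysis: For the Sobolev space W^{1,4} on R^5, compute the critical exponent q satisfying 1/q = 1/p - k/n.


Using the Sobolev embedding formula: 1/q = 1/p - k/n
1/q = 1/4 - 1/5 = 1/20
q = 1/(1/20) = 20

20.0000


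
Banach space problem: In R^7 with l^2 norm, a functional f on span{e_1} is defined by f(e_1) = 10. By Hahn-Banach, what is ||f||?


The norm of f is given by ||f|| = sup_{||x||=1} |f(x)|.
On span{e_1}, ||e_1|| = 1, so ||f|| = |f(e_1)| / ||e_1||
= |10| / 1 = 10.0000

10.0000


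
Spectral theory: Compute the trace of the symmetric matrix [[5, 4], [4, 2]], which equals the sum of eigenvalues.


For a self-adjoint (symmetric) matrix, the eigenvalues are real.
The sum of eigenvalues equals the trace of the matrix.
trace = 5 + 2 = 7

7


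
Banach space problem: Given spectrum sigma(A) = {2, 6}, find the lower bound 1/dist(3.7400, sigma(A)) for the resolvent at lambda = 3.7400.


dist(3.7400, {2, 6}) = min(|3.7400 - 2|, |3.7400 - 6|)
= min(1.7400, 2.2600) = 1.7400
Resolvent bound = 1/1.7400 = 0.5747

0.5747


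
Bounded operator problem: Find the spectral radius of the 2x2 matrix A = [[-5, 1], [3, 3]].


For a 2x2 matrix, eigenvalues satisfy lambda^2 - (trace)*lambda + det = 0
trace = -5 + 3 = -2
det = -5*3 - 1*3 = -18
discriminant = (-2)^2 - 4*(-18) = 76
spectral radius = max |eigenvalue| = 5.3589

5.3589


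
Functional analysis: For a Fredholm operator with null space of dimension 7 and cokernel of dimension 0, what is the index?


The Fredholm index is defined as ind(T) = dim(ker T) - dim(coker T)
= 7 - 0
= 7

7


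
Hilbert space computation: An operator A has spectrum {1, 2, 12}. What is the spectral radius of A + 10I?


Spectrum of A + 10I = {11, 12, 22}
Spectral radius = max |lambda| over the shifted spectrum
= max(11, 12, 22) = 22

22


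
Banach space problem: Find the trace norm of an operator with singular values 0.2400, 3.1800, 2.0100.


The nuclear norm is the sum of all singular values.
||T||_1 = 0.2400 + 3.1800 + 2.0100
= 5.4300

5.4300


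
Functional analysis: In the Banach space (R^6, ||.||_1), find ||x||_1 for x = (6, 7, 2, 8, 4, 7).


The l^1 norm equals the sum of absolute values of all components.
||x||_1 = 6 + 7 + 2 + 8 + 4 + 7
= 34

34.0000


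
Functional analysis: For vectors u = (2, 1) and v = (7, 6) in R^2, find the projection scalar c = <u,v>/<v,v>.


Computing <u,v> = 2*7 + 1*6 = 20
Computing <v,v> = 7^2 + 6^2 = 85
Projection coefficient = 20/85 = 0.2353

0.2353


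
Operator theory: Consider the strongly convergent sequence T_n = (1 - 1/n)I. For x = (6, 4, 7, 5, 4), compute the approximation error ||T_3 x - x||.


T_3 x - x = (1 - 1/3)x - x = -x/3
||x|| = sqrt(142) = 11.9164
||T_3 x - x|| = ||x||/3 = 11.9164/3 = 3.9721

3.9721


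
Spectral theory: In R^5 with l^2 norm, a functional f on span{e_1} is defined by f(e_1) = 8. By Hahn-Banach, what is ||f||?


The norm of f is given by ||f|| = sup_{||x||=1} |f(x)|.
On span{e_1}, ||e_1|| = 1, so ||f|| = |f(e_1)| / ||e_1||
= |8| / 1 = 8.0000

8.0000


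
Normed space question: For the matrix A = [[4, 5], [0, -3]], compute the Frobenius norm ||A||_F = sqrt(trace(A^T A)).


||A||_F^2 = sum a_ij^2
= 4^2 + 5^2 + 0^2 + (-3)^2
= 16 + 25 + 0 + 9 = 50
||A||_F = sqrt(50) = 7.0711

7.0711


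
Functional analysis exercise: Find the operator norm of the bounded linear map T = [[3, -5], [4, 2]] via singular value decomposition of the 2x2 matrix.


A^T A = [[25, -7], [-7, 29]]
trace(A^T A) = 54, det(A^T A) = 676
discriminant = 54^2 - 4*676 = 212
Largest eigenvalue of A^T A = (trace + sqrt(disc))/2 = 34.2801
||T|| = sqrt(34.2801) = 5.8549

5.8549


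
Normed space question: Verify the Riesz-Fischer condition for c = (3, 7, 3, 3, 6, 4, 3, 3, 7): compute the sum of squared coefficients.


sum |c_n|^2 = 3^2 + 7^2 + 3^2 + 3^2 + 6^2 + 4^2 + 3^2 + 3^2 + 7^2
= 9 + 49 + 9 + 9 + 36 + 16 + 9 + 9 + 49
= 195

195


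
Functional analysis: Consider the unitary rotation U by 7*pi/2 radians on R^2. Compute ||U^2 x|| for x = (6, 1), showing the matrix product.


U is a rotation by theta = 7*pi/2
U^2 = rotation by 2*theta = 14*pi/2 = 2*pi/2 (mod 2*pi)
cos(2*pi/2) = -1.0000, sin(2*pi/2) = 0.0000
U^2 x = (-1.0000 * 6 - 0.0000 * 1, 0.0000 * 6 + -1.0000 * 1)
= (-6.0000, -1.0000)
||U^2 x|| = sqrt((-6.0000)^2 + (-1.0000)^2) = sqrt(37.0000) = 6.0828

6.0828


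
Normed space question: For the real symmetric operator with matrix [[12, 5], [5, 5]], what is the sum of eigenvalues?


For a self-adjoint (symmetric) matrix, the eigenvalues are real.
The sum of eigenvalues equals the trace of the matrix.
trace = 12 + 5 = 17

17


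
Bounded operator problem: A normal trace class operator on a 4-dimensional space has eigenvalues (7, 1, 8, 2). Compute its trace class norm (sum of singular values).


For a normal operator, singular values equal |eigenvalues|.
Trace norm = sum |lambda_i| = 7 + 1 + 8 + 2
= 18

18


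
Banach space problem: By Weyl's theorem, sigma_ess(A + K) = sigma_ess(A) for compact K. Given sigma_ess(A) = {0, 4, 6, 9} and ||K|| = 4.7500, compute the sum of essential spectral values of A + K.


By Weyl's theorem, the essential spectrum is invariant under compact perturbations.
sigma_ess(A + K) = sigma_ess(A) = {0, 4, 6, 9}
Sum = 0 + 4 + 6 + 9 = 19

19


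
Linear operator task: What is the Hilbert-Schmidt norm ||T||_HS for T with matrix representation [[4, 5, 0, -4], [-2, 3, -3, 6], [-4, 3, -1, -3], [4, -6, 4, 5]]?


The Hilbert-Schmidt norm is sqrt(sum of squares of all entries).
Sum of squares = 4^2 + 5^2 + 0^2 + (-4)^2 + (-2)^2 + 3^2 + (-3)^2 + 6^2 + (-4)^2 + 3^2 + (-1)^2 + (-3)^2 + 4^2 + (-6)^2 + 4^2 + 5^2
= 16 + 25 + 0 + 16 + 4 + 9 + 9 + 36 + 16 + 9 + 1 + 9 + 16 + 36 + 16 + 25 = 243
||T||_HS = sqrt(243) = 15.5885

15.5885


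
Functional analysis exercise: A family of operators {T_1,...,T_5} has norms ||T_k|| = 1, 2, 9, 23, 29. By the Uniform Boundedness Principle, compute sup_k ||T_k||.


By the Uniform Boundedness Principle, the supremum of norms is finite.
sup_k ||T_k|| = max(1, 2, 9, 23, 29) = 29

29


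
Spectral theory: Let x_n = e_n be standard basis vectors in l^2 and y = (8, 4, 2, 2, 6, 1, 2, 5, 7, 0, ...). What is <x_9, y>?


x_9 = e_9 is the standard basis vector with 1 in position 9.
<x_9, y> = y_9 = 7
As n -> infinity, <x_n, y> -> 0, confirming weak convergence of (x_n) to 0.

7


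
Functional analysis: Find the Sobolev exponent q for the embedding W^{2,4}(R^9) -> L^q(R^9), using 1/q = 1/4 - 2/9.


Using the Sobolev embedding formula: 1/q = 1/p - k/n
1/q = 1/4 - 2/9 = 1/36
q = 1/(1/36) = 36

36.0000


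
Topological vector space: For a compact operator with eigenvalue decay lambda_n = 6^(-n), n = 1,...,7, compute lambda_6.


The eigenvalue formula gives lambda_6 = 1/6^6
= 1/46656
= 2.1433e-05

2.1433e-05


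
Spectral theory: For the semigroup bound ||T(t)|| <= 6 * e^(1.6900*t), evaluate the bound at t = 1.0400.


||T(1.0400)|| <= 6 * exp(1.6900 * 1.0400)
= 6 * exp(1.7576)
= 6 * 5.7985
= 34.7910

34.7910


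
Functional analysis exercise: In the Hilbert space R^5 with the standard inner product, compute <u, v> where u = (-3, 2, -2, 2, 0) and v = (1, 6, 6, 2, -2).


Computing the standard inner product <u, v> = sum u_i * v_i
= -3*1 + 2*6 + -2*6 + 2*2 + 0*-2
= -3 + 12 + -12 + 4 + 0
= 1

1


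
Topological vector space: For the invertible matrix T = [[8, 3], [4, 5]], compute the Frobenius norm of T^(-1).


det(T) = 8*5 - 3*4 = 28
T^(-1) = (1/28) * [[5, -3], [-4, 8]] = [[0.1786, -0.1071], [-0.1429, 0.2857]]
||T^(-1)||_F^2 = 0.1786^2 + (-0.1071)^2 + (-0.1429)^2 + 0.2857^2 = 0.1454
||T^(-1)||_F = sqrt(0.1454) = 0.3813

0.3813


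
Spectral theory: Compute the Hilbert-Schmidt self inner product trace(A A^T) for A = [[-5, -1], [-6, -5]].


trace(A * A^T) = sum of squares of all entries
= (-5)^2 + (-1)^2 + (-6)^2 + (-5)^2
= 25 + 1 + 36 + 25
= 87

87


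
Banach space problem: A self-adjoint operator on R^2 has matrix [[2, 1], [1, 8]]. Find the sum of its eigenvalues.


For a self-adjoint (symmetric) matrix, the eigenvalues are real.
The sum of eigenvalues equals the trace of the matrix.
trace = 2 + 8 = 10

10


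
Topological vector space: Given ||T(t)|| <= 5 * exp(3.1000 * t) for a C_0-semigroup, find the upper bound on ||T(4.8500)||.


||T(4.8500)|| <= 5 * exp(3.1000 * 4.8500)
= 5 * exp(15.0350)
= 5 * 3.3855e+06
= 1.6927e+07

1.6927e+07


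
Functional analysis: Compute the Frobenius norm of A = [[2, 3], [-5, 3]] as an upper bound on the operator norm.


||A||_F^2 = sum a_ij^2
= 2^2 + 3^2 + (-5)^2 + 3^2
= 4 + 9 + 25 + 9 = 47
||A||_F = sqrt(47) = 6.8557

6.8557


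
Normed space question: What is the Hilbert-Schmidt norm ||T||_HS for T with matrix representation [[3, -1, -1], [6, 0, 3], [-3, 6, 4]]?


The Hilbert-Schmidt norm is sqrt(sum of squares of all entries).
Sum of squares = 3^2 + (-1)^2 + (-1)^2 + 6^2 + 0^2 + 3^2 + (-3)^2 + 6^2 + 4^2
= 9 + 1 + 1 + 36 + 0 + 9 + 9 + 36 + 16 = 117
||T||_HS = sqrt(117) = 10.8167

10.8167


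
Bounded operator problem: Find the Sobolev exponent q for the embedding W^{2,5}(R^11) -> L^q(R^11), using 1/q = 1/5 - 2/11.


Using the Sobolev embedding formula: 1/q = 1/p - k/n
1/q = 1/5 - 2/11 = 1/55
q = 1/(1/55) = 55

55.0000


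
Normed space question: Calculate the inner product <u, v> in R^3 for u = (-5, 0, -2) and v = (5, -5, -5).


Computing the standard inner product <u, v> = sum u_i * v_i
= -5*5 + 0*-5 + -2*-5
= -25 + 0 + 10
= -15

-15


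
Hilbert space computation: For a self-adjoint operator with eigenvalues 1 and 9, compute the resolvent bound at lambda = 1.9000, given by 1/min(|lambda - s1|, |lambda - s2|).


dist(1.9000, {1, 9}) = min(|1.9000 - 1|, |1.9000 - 9|)
= min(0.9000, 7.1000) = 0.9000
Resolvent bound = 1/0.9000 = 1.1111

1.1111


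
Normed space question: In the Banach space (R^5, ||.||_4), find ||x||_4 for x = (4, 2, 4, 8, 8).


The l^4 norm = (sum |x_i|^4)^(1/4)
Sum of 4th powers = 256 + 16 + 256 + 4096 + 4096 = 8720
||x||_4 = (8720)^(1/4) = 9.6634

9.6634


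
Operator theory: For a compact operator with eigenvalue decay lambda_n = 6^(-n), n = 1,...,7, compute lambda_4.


The eigenvalue formula gives lambda_4 = 1/6^4
= 1/1296
= 7.7160e-04

7.7160e-04


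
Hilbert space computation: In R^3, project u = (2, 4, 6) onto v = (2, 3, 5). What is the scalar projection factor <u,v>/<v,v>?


Computing <u,v> = 2*2 + 4*3 + 6*5 = 46
Computing <v,v> = 2^2 + 3^2 + 5^2 = 38
Projection coefficient = 46/38 = 1.2105

1.2105


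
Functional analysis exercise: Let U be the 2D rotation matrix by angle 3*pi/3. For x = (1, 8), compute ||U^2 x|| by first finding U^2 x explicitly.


U is a rotation by theta = 3*pi/3
U^2 = rotation by 2*theta = 6*pi/3 = 0*pi/3 (mod 2*pi)
cos(0*pi/3) = 1.0000, sin(0*pi/3) = 0.0000
U^2 x = (1.0000 * 1 - 0.0000 * 8, 0.0000 * 1 + 1.0000 * 8)
= (1.0000, 8.0000)
||U^2 x|| = sqrt(1.0000^2 + 8.0000^2) = sqrt(65.0000) = 8.0623

8.0623


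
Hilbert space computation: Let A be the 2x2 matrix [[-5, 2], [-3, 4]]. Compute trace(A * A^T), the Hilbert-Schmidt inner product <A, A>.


trace(A * A^T) = sum of squares of all entries
= (-5)^2 + 2^2 + (-3)^2 + 4^2
= 25 + 4 + 9 + 16
= 54

54


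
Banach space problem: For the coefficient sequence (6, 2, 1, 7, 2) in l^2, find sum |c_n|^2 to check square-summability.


sum |c_n|^2 = 6^2 + 2^2 + 1^2 + 7^2 + 2^2
= 36 + 4 + 1 + 49 + 4
= 94

94


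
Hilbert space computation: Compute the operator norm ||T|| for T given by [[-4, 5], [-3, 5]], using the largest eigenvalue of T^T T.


A^T A = [[25, -35], [-35, 50]]
trace(A^T A) = 75, det(A^T A) = 25
discriminant = 75^2 - 4*25 = 5525
Largest eigenvalue of A^T A = (trace + sqrt(disc))/2 = 74.6652
||T|| = sqrt(74.6652) = 8.6409

8.6409


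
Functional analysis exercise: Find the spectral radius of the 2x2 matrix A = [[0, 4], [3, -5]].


For a 2x2 matrix, eigenvalues satisfy lambda^2 - (trace)*lambda + det = 0
trace = 0 + -5 = -5
det = 0*-5 - 4*3 = -12
discriminant = (-5)^2 - 4*(-12) = 73
spectral radius = max |eigenvalue| = 6.7720

6.7720


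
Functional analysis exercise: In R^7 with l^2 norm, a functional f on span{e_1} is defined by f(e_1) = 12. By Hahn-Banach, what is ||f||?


The norm of f is given by ||f|| = sup_{||x||=1} |f(x)|.
On span{e_1}, ||e_1|| = 1, so ||f|| = |f(e_1)| / ||e_1||
= |12| / 1 = 12.0000

12.0000


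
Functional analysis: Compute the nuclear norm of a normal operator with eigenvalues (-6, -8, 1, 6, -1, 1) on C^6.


For a normal operator, singular values equal |eigenvalues|.
Trace norm = sum |lambda_i| = 6 + 8 + 1 + 6 + 1 + 1
= 23

23


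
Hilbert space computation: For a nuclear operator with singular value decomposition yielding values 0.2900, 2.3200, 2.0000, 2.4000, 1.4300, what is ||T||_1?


The nuclear norm is the sum of all singular values.
||T||_1 = 0.2900 + 2.3200 + 2.0000 + 2.4000 + 1.4300
= 8.4400

8.4400


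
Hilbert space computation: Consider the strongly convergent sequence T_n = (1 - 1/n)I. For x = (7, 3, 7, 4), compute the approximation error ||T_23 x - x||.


T_23 x - x = (1 - 1/23)x - x = -x/23
||x|| = sqrt(123) = 11.0905
||T_23 x - x|| = ||x||/23 = 11.0905/23 = 0.4822

0.4822


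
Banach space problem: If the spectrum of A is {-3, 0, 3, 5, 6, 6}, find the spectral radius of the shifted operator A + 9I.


Spectrum of A + 9I = {6, 9, 12, 14, 15, 15}
Spectral radius = max |lambda| over the shifted spectrum
= max(6, 9, 12, 14, 15, 15) = 15

15


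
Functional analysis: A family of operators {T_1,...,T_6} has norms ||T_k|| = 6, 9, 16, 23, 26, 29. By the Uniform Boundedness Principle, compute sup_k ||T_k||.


By the Uniform Boundedness Principle, the supremum of norms is finite.
sup_k ||T_k|| = max(6, 9, 16, 23, 26, 29) = 29

29


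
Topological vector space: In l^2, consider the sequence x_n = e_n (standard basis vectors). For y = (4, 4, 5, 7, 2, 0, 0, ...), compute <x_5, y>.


x_5 = e_5 is the standard basis vector with 1 in position 5.
<x_5, y> = y_5 = 2
As n -> infinity, <x_n, y> -> 0, confirming weak convergence of (x_n) to 0.

2


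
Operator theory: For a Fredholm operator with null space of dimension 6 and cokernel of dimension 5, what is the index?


The Fredholm index is defined as ind(T) = dim(ker T) - dim(coker T)
= 6 - 5
= 1

1


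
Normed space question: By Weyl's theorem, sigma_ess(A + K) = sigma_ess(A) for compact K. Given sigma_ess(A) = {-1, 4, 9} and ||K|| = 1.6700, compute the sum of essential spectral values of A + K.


By Weyl's theorem, the essential spectrum is invariant under compact perturbations.
sigma_ess(A + K) = sigma_ess(A) = {-1, 4, 9}
Sum = -1 + 4 + 9 = 12

12


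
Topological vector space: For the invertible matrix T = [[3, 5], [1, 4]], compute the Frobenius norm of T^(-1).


det(T) = 3*4 - 5*1 = 7
T^(-1) = (1/7) * [[4, -5], [-1, 3]] = [[0.5714, -0.7143], [-0.1429, 0.4286]]
||T^(-1)||_F^2 = 0.5714^2 + (-0.7143)^2 + (-0.1429)^2 + 0.4286^2 = 1.0408
||T^(-1)||_F = sqrt(1.0408) = 1.0202

1.0202


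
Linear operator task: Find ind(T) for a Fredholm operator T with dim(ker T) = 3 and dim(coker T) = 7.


The Fredholm index is defined as ind(T) = dim(ker T) - dim(coker T)
= 3 - 7
= -4

-4


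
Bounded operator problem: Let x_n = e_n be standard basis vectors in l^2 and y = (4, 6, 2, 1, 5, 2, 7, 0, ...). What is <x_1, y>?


x_1 = e_1 is the standard basis vector with 1 in position 1.
<x_1, y> = y_1 = 4
As n -> infinity, <x_n, y> -> 0, confirming weak convergence of (x_n) to 0.

4


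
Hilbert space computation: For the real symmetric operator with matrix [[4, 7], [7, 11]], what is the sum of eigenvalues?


For a self-adjoint (symmetric) matrix, the eigenvalues are real.
The sum of eigenvalues equals the trace of the matrix.
trace = 4 + 11 = 15

15


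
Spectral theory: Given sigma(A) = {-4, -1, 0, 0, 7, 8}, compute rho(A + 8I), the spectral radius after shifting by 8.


Spectrum of A + 8I = {4, 7, 8, 8, 15, 16}
Spectral radius = max |lambda| over the shifted spectrum
= max(4, 7, 8, 8, 15, 16) = 16

16


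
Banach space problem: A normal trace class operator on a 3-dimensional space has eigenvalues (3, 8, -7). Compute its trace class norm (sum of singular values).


For a normal operator, singular values equal |eigenvalues|.
Trace norm = sum |lambda_i| = 3 + 8 + 7
= 18

18


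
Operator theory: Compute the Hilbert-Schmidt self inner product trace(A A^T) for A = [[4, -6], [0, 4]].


trace(A * A^T) = sum of squares of all entries
= 4^2 + (-6)^2 + 0^2 + 4^2
= 16 + 36 + 0 + 16
= 68

68


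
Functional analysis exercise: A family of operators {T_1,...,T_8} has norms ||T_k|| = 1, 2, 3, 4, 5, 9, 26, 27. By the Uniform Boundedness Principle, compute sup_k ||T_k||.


By the Uniform Boundedness Principle, the supremum of norms is finite.
sup_k ||T_k|| = max(1, 2, 3, 4, 5, 9, 26, 27) = 27

27


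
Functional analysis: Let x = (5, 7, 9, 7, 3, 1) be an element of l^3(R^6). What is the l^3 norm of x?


The l^3 norm = (sum |x_i|^3)^(1/3)
Sum of 3th powers = 125 + 343 + 729 + 343 + 27 + 1 = 1568
||x||_3 = (1568)^(1/3) = 11.6176

11.6176


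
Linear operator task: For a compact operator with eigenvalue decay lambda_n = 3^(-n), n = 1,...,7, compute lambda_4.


The eigenvalue formula gives lambda_4 = 1/3^4
= 1/81
= 0.0123

0.0123


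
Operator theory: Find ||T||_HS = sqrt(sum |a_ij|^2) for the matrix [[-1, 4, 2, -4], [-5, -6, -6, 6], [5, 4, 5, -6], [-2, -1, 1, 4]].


The Hilbert-Schmidt norm is sqrt(sum of squares of all entries).
Sum of squares = (-1)^2 + 4^2 + 2^2 + (-4)^2 + (-5)^2 + (-6)^2 + (-6)^2 + 6^2 + 5^2 + 4^2 + 5^2 + (-6)^2 + (-2)^2 + (-1)^2 + 1^2 + 4^2
= 1 + 16 + 4 + 16 + 25 + 36 + 36 + 36 + 25 + 16 + 25 + 36 + 4 + 1 + 1 + 16 = 294
||T||_HS = sqrt(294) = 17.1464

17.1464


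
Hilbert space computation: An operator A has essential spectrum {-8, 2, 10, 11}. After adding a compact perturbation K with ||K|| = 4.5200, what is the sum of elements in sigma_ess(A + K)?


By Weyl's theorem, the essential spectrum is invariant under compact perturbations.
sigma_ess(A + K) = sigma_ess(A) = {-8, 2, 10, 11}
Sum = -8 + 2 + 10 + 11 = 15

15


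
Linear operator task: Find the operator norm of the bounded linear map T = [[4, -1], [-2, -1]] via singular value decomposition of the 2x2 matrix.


A^T A = [[20, -2], [-2, 2]]
trace(A^T A) = 22, det(A^T A) = 36
discriminant = 22^2 - 4*36 = 340
Largest eigenvalue of A^T A = (trace + sqrt(disc))/2 = 20.2195
||T|| = sqrt(20.2195) = 4.4966

4.4966


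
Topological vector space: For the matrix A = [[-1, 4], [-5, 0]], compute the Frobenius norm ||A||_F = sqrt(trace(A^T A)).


||A||_F^2 = sum a_ij^2
= (-1)^2 + 4^2 + (-5)^2 + 0^2
= 1 + 16 + 25 + 0 = 42
||A||_F = sqrt(42) = 6.4807

6.4807


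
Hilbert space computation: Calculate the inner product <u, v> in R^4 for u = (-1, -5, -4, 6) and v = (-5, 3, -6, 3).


Computing the standard inner product <u, v> = sum u_i * v_i
= -1*-5 + -5*3 + -4*-6 + 6*3
= 5 + -15 + 24 + 18
= 32

32


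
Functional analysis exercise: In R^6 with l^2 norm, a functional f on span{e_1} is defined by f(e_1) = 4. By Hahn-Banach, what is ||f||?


The norm of f is given by ||f|| = sup_{||x||=1} |f(x)|.
On span{e_1}, ||e_1|| = 1, so ||f|| = |f(e_1)| / ||e_1||
= |4| / 1 = 4.0000

4.0000


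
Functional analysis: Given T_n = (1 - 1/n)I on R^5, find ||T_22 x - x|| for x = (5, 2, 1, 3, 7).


T_22 x - x = (1 - 1/22)x - x = -x/22
||x|| = sqrt(88) = 9.3808
||T_22 x - x|| = ||x||/22 = 9.3808/22 = 0.4264

0.4264


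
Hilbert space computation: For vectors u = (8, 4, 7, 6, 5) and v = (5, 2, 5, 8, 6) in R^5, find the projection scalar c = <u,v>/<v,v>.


Computing <u,v> = 8*5 + 4*2 + 7*5 + 6*8 + 5*6 = 161
Computing <v,v> = 5^2 + 2^2 + 5^2 + 8^2 + 6^2 = 154
Projection coefficient = 161/154 = 1.0455

1.0455


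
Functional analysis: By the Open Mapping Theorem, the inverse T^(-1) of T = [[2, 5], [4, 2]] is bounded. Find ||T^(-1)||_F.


det(T) = 2*2 - 5*4 = -16
T^(-1) = (1/-16) * [[2, -5], [-4, 2]] = [[-0.1250, 0.3125], [0.2500, -0.1250]]
||T^(-1)||_F^2 = (-0.1250)^2 + 0.3125^2 + 0.2500^2 + (-0.1250)^2 = 0.1914
||T^(-1)||_F = sqrt(0.1914) = 0.4375

0.4375


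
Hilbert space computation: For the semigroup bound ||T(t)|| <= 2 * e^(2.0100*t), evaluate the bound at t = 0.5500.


||T(0.5500)|| <= 2 * exp(2.0100 * 0.5500)
= 2 * exp(1.1055)
= 2 * 3.0207
= 6.0415

6.0415


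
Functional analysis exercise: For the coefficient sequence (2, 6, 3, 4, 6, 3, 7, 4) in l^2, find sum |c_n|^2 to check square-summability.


sum |c_n|^2 = 2^2 + 6^2 + 3^2 + 4^2 + 6^2 + 3^2 + 7^2 + 4^2
= 4 + 36 + 9 + 16 + 36 + 9 + 49 + 16
= 175

175


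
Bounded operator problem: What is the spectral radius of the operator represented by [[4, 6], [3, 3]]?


For a 2x2 matrix, eigenvalues satisfy lambda^2 - (trace)*lambda + det = 0
trace = 4 + 3 = 7
det = 4*3 - 6*3 = -6
discriminant = 7^2 - 4*(-6) = 73
spectral radius = max |eigenvalue| = 7.7720

7.7720


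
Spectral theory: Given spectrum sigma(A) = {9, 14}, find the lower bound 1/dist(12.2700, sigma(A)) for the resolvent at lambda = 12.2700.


dist(12.2700, {9, 14}) = min(|12.2700 - 9|, |12.2700 - 14|)
= min(3.2700, 1.7300) = 1.7300
Resolvent bound = 1/1.7300 = 0.5780

0.5780


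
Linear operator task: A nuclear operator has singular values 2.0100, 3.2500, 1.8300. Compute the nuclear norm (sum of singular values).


The nuclear norm is the sum of all singular values.
||T||_1 = 2.0100 + 3.2500 + 1.8300
= 7.0900

7.0900


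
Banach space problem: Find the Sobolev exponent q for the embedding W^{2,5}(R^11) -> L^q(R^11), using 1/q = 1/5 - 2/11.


Using the Sobolev embedding formula: 1/q = 1/p - k/n
1/q = 1/5 - 2/11 = 1/55
q = 1/(1/55) = 55

55.0000


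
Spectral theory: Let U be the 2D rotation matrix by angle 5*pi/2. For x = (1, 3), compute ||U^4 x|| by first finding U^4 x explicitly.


U is a rotation by theta = 5*pi/2
U^4 = rotation by 4*theta = 20*pi/2 = 0*pi/2 (mod 2*pi)
cos(0*pi/2) = 1.0000, sin(0*pi/2) = 0.0000
U^4 x = (1.0000 * 1 - 0.0000 * 3, 0.0000 * 1 + 1.0000 * 3)
= (1.0000, 3.0000)
||U^4 x|| = sqrt(1.0000^2 + 3.0000^2) = sqrt(10.0000) = 3.1623

3.1623


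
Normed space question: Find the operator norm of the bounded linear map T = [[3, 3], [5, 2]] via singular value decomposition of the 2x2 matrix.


A^T A = [[34, 19], [19, 13]]
trace(A^T A) = 47, det(A^T A) = 81
discriminant = 47^2 - 4*81 = 1885
Largest eigenvalue of A^T A = (trace + sqrt(disc))/2 = 45.2083
||T|| = sqrt(45.2083) = 6.7237

6.7237


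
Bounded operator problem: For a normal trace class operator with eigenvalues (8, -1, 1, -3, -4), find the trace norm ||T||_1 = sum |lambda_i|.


For a normal operator, singular values equal |eigenvalues|.
Trace norm = sum |lambda_i| = 8 + 1 + 1 + 3 + 4
= 17

17


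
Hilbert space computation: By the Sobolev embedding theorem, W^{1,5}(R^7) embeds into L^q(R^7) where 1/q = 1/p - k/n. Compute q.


Using the Sobolev embedding formula: 1/q = 1/p - k/n
1/q = 1/5 - 1/7 = 2/35
q = 1/(2/35) = 35/2 = 17.5000

17.5000


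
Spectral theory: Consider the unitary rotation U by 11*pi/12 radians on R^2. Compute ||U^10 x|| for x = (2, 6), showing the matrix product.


U is a rotation by theta = 11*pi/12
U^10 = rotation by 10*theta = 110*pi/12 = 14*pi/12 (mod 2*pi)
cos(14*pi/12) = -0.8660, sin(14*pi/12) = -0.5000
U^10 x = (-0.8660 * 2 - -0.5000 * 6, -0.5000 * 2 + -0.8660 * 6)
= (1.2679, -6.1962)
||U^10 x|| = sqrt(1.2679^2 + (-6.1962)^2) = sqrt(40.0000) = 6.3246

6.3246


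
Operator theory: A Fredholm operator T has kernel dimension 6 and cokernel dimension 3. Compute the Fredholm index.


The Fredholm index is defined as ind(T) = dim(ker T) - dim(coker T)
= 6 - 3
= 3

3


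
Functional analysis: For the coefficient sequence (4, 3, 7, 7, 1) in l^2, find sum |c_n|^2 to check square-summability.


sum |c_n|^2 = 4^2 + 3^2 + 7^2 + 7^2 + 1^2
= 16 + 9 + 49 + 49 + 1
= 124

124


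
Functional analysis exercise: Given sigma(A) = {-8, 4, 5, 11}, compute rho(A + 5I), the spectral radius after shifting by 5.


Spectrum of A + 5I = {-3, 9, 10, 16}
Spectral radius = max |lambda| over the shifted spectrum
= max(3, 9, 10, 16) = 16

16


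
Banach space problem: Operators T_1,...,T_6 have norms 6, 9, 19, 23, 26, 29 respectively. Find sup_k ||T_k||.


By the Uniform Boundedness Principle, the supremum of norms is finite.
sup_k ||T_k|| = max(6, 9, 19, 23, 26, 29) = 29

29


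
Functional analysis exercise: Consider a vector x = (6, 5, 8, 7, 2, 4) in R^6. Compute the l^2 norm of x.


The l^2 norm = (sum |x_i|^2)^(1/2)
Sum of 2th powers = 36 + 25 + 64 + 49 + 4 + 16 = 194
||x||_2 = (194)^(1/2) = 13.9284

13.9284


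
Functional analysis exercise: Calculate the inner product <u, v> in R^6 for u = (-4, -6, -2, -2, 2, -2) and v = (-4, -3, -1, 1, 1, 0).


Computing the standard inner product <u, v> = sum u_i * v_i
= -4*-4 + -6*-3 + -2*-1 + -2*1 + 2*1 + -2*0
= 16 + 18 + 2 + -2 + 2 + 0
= 36

36


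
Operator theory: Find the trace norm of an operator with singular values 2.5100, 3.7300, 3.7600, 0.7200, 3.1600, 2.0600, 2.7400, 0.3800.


The nuclear norm is the sum of all singular values.
||T||_1 = 2.5100 + 3.7300 + 3.7600 + 0.7200 + 3.1600 + 2.0600 + 2.7400 + 0.3800
= 19.0600

19.0600


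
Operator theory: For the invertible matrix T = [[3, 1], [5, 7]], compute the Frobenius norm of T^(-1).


det(T) = 3*7 - 1*5 = 16
T^(-1) = (1/16) * [[7, -1], [-5, 3]] = [[0.4375, -0.0625], [-0.3125, 0.1875]]
||T^(-1)||_F^2 = 0.4375^2 + (-0.0625)^2 + (-0.3125)^2 + 0.1875^2 = 0.3281
||T^(-1)||_F = sqrt(0.3281) = 0.5728

0.5728


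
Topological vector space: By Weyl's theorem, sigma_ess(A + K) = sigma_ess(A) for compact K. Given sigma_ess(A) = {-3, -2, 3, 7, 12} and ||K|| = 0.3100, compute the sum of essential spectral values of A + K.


By Weyl's theorem, the essential spectrum is invariant under compact perturbations.
sigma_ess(A + K) = sigma_ess(A) = {-3, -2, 3, 7, 12}
Sum = -3 + -2 + 3 + 7 + 12 = 17

17


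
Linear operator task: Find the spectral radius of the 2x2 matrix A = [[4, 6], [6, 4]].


For a 2x2 matrix, eigenvalues satisfy lambda^2 - (trace)*lambda + det = 0
trace = 4 + 4 = 8
det = 4*4 - 6*6 = -20
discriminant = 8^2 - 4*(-20) = 144
spectral radius = max |eigenvalue| = 10.0000

10.0000


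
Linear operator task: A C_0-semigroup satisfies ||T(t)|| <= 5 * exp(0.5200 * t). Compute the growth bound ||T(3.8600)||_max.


||T(3.8600)|| <= 5 * exp(0.5200 * 3.8600)
= 5 * exp(2.0072)
= 5 * 7.4424
= 37.2122

37.2122


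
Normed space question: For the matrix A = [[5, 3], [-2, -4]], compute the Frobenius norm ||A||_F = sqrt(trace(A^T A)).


||A||_F^2 = sum a_ij^2
= 5^2 + 3^2 + (-2)^2 + (-4)^2
= 25 + 9 + 4 + 16 = 54
||A||_F = sqrt(54) = 7.3485

7.3485


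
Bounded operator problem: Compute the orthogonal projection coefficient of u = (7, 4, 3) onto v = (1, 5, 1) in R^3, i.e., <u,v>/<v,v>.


Computing <u,v> = 7*1 + 4*5 + 3*1 = 30
Computing <v,v> = 1^2 + 5^2 + 1^2 = 27
Projection coefficient = 30/27 = 1.1111

1.1111


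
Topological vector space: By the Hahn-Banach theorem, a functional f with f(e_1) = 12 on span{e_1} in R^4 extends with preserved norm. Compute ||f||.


The norm of f is given by ||f|| = sup_{||x||=1} |f(x)|.
On span{e_1}, ||e_1|| = 1, so ||f|| = |f(e_1)| / ||e_1||
= |12| / 1 = 12.0000

12.0000


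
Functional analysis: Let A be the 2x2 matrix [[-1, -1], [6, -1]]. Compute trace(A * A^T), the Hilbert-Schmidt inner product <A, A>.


trace(A * A^T) = sum of squares of all entries
= (-1)^2 + (-1)^2 + 6^2 + (-1)^2
= 1 + 1 + 36 + 1
= 39

39


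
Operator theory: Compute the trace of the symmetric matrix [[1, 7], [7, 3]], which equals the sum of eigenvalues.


For a self-adjoint (symmetric) matrix, the eigenvalues are real.
The sum of eigenvalues equals the trace of the matrix.
trace = 1 + 3 = 4

4


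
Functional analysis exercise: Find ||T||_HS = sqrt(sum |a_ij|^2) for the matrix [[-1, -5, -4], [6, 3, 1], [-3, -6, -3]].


The Hilbert-Schmidt norm is sqrt(sum of squares of all entries).
Sum of squares = (-1)^2 + (-5)^2 + (-4)^2 + 6^2 + 3^2 + 1^2 + (-3)^2 + (-6)^2 + (-3)^2
= 1 + 25 + 16 + 36 + 9 + 1 + 9 + 36 + 9 = 142
||T||_HS = sqrt(142) = 11.9164

11.9164


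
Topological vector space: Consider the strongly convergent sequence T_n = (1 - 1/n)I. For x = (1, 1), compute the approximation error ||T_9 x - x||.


T_9 x - x = (1 - 1/9)x - x = -x/9
||x|| = sqrt(2) = 1.4142
||T_9 x - x|| = ||x||/9 = 1.4142/9 = 0.1571

0.1571


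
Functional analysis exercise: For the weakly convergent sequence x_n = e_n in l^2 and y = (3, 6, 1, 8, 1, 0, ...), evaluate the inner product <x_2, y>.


x_2 = e_2 is the standard basis vector with 1 in position 2.
<x_2, y> = y_2 = 6
As n -> infinity, <x_n, y> -> 0, confirming weak convergence of (x_n) to 0.

6


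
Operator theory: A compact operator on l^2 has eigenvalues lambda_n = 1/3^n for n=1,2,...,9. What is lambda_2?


The eigenvalue formula gives lambda_2 = 1/3^2
= 1/9
= 0.1111

0.1111


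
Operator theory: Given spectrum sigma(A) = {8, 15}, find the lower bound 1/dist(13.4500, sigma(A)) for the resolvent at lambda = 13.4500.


dist(13.4500, {8, 15}) = min(|13.4500 - 8|, |13.4500 - 15|)
= min(5.4500, 1.5500) = 1.5500
Resolvent bound = 1/1.5500 = 0.6452

0.6452


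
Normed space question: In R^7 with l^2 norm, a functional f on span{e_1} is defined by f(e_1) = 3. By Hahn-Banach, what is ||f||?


The norm of f is given by ||f|| = sup_{||x||=1} |f(x)|.
On span{e_1}, ||e_1|| = 1, so ||f|| = |f(e_1)| / ||e_1||
= |3| / 1 = 3.0000

3.0000


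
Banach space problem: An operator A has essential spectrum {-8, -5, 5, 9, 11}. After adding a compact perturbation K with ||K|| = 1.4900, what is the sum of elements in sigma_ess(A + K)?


By Weyl's theorem, the essential spectrum is invariant under compact perturbations.
sigma_ess(A + K) = sigma_ess(A) = {-8, -5, 5, 9, 11}
Sum = -8 + -5 + 5 + 9 + 11 = 12

12


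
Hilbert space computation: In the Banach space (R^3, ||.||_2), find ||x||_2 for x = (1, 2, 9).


The l^2 norm = (sum |x_i|^2)^(1/2)
Sum of 2th powers = 1 + 4 + 81 = 86
||x||_2 = (86)^(1/2) = 9.2736

9.2736
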